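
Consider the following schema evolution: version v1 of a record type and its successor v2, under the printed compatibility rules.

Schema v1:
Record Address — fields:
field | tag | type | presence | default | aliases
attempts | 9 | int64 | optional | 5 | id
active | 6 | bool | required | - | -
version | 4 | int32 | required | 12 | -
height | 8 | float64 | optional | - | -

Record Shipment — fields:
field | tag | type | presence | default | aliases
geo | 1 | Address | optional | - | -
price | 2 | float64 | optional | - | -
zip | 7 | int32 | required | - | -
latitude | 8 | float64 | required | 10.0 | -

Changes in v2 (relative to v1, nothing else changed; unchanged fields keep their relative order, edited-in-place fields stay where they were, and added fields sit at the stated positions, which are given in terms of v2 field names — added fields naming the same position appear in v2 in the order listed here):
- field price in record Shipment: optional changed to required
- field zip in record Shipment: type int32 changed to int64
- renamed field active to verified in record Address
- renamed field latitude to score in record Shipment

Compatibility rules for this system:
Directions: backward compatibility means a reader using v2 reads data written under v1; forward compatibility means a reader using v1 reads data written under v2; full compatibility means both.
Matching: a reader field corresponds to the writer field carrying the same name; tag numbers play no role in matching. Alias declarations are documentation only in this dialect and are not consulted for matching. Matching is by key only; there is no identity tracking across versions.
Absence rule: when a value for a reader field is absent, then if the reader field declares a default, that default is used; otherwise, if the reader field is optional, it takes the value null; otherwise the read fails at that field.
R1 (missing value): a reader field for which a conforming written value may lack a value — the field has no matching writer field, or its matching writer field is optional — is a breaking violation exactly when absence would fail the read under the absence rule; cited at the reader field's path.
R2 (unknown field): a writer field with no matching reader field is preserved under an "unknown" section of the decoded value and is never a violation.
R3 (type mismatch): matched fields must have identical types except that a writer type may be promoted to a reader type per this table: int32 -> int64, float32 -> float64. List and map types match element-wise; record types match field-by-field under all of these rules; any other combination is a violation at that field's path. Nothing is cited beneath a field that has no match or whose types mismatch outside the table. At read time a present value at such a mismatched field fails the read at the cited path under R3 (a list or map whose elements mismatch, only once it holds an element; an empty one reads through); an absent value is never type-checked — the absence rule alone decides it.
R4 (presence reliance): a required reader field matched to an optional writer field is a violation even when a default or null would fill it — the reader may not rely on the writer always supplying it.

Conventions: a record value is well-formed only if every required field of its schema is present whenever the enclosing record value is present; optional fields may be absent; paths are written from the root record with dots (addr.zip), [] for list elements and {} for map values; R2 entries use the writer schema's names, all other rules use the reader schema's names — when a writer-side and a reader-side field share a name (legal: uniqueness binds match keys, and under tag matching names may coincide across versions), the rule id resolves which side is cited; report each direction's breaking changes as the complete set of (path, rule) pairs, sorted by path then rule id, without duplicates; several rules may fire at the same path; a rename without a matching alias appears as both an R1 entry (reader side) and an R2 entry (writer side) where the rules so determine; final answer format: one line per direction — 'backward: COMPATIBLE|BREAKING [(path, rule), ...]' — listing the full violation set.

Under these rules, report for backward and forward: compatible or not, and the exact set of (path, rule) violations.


backward: BREAKING [(geo.verified, R1), (price, R1), (price, R4)]; forward: BREAKING [(geo.active, R1), (zip, R3)]

arrows below run writer -> reader for Shipment
checking backward for Shipment: reader v2 against writer v1:
  geo: Address -> Address, writer optional; from geo
  price: float64 -> float64, writer optional; from price
  zip: int32 -> int64, writer required; from zip
  score: no writer match
  writer latitude: unknown to reader
  geo.attempts: int64 -> int64, writer optional; from geo.attempts
  geo.verified: no writer match
  geo.version: int32 -> int32, writer required; from geo.version
  geo.height: float64 -> float64, writer optional; from geo.height
  writer geo.active: unknown to reader
  violation R1 at geo.verified
  violation R1 at price
  violation R4 at price
  backward on Shipment therefore BREAKING (3)
checking forward for Shipment: reader v1 against writer v2:
  geo: Address -> Address, writer optional; from geo
  price: float64 -> float64, writer required; from price
  zip: int64 -> int32, writer required; from zip
  latitude: no writer match
  writer score: unknown to reader
  geo.attempts: int64 -> int64, writer optional; from geo.attempts
  geo.active: no writer match
  geo.version: int32 -> int32, writer required; from geo.version
  geo.height: float64 -> float64, writer optional; from geo.height
  writer geo.verified: unknown to reader
  violation R1 at geo.active
  violation R3 at zip
  forward on Shipment therefore BREAKING (2)


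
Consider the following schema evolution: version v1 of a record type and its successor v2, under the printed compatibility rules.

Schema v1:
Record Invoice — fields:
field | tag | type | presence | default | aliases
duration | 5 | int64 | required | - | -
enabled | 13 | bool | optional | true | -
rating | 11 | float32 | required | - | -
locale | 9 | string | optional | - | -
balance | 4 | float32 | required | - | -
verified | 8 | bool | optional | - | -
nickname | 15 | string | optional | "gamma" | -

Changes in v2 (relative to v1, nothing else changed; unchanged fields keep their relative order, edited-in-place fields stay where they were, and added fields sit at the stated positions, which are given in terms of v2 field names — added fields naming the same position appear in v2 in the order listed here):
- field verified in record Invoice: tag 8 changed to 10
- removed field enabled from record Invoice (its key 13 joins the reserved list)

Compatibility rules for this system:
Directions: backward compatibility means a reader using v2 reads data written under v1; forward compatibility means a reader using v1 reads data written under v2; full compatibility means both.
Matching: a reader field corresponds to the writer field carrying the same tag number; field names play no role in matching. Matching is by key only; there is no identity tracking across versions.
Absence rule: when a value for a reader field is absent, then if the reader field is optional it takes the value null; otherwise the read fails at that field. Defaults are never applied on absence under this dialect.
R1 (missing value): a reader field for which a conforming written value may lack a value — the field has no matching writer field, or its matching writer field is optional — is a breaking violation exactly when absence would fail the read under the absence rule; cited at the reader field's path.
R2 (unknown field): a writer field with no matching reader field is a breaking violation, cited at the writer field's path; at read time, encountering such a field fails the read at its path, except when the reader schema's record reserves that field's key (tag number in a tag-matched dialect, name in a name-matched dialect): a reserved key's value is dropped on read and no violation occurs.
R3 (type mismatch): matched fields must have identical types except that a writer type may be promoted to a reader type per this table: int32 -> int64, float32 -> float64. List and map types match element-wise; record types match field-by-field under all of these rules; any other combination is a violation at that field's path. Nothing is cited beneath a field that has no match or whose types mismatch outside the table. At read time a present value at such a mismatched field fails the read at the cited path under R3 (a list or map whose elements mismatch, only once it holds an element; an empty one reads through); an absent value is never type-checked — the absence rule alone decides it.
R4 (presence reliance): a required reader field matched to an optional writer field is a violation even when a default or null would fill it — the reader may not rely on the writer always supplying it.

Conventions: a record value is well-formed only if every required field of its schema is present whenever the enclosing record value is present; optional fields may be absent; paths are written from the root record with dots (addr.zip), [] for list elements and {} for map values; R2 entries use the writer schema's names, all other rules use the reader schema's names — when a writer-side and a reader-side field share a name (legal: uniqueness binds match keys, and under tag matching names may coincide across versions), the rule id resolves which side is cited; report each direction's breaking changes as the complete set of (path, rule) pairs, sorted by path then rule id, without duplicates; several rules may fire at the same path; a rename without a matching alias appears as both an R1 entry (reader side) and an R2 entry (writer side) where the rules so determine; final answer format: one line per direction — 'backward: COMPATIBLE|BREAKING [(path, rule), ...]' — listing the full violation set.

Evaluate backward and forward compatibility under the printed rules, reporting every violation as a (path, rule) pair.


in Invoice below, arrows point writer -> reader
checking backward for Invoice: reader v2 against writer v1:
  duration: int64 -> int64, writer required; from duration
  rating: float32 -> float32, writer required; from rating
  locale: string -> string, writer optional; from locale
  balance: float32 -> float32, writer required; from balance
  verified has no writer counterpart
  nickname: string -> string, writer optional; from nickname
  writer field enabled has no reader counterpart
  writer field verified has no reader counterpart
  rule R2 violated at verified
  => backward: BREAKING (1)
checking forward for Invoice: reader v1 against writer v2:
  duration: int64 -> int64, writer required; from duration
  enabled has no writer counterpart
  rating: float32 -> float32, writer required; from rating
  locale: string -> string, writer optional; from locale
  balance: float32 -> float32, writer required; from balance
  verified has no writer counterpart
  nickname: string -> string, writer optional; from nickname
  writer field verified has no reader counterpart
  rule R2 violated at verified
  => forward: BREAKING (1)

backward: BREAKING [(verified, R2)]; forward: BREAKING [(verified, R2)]


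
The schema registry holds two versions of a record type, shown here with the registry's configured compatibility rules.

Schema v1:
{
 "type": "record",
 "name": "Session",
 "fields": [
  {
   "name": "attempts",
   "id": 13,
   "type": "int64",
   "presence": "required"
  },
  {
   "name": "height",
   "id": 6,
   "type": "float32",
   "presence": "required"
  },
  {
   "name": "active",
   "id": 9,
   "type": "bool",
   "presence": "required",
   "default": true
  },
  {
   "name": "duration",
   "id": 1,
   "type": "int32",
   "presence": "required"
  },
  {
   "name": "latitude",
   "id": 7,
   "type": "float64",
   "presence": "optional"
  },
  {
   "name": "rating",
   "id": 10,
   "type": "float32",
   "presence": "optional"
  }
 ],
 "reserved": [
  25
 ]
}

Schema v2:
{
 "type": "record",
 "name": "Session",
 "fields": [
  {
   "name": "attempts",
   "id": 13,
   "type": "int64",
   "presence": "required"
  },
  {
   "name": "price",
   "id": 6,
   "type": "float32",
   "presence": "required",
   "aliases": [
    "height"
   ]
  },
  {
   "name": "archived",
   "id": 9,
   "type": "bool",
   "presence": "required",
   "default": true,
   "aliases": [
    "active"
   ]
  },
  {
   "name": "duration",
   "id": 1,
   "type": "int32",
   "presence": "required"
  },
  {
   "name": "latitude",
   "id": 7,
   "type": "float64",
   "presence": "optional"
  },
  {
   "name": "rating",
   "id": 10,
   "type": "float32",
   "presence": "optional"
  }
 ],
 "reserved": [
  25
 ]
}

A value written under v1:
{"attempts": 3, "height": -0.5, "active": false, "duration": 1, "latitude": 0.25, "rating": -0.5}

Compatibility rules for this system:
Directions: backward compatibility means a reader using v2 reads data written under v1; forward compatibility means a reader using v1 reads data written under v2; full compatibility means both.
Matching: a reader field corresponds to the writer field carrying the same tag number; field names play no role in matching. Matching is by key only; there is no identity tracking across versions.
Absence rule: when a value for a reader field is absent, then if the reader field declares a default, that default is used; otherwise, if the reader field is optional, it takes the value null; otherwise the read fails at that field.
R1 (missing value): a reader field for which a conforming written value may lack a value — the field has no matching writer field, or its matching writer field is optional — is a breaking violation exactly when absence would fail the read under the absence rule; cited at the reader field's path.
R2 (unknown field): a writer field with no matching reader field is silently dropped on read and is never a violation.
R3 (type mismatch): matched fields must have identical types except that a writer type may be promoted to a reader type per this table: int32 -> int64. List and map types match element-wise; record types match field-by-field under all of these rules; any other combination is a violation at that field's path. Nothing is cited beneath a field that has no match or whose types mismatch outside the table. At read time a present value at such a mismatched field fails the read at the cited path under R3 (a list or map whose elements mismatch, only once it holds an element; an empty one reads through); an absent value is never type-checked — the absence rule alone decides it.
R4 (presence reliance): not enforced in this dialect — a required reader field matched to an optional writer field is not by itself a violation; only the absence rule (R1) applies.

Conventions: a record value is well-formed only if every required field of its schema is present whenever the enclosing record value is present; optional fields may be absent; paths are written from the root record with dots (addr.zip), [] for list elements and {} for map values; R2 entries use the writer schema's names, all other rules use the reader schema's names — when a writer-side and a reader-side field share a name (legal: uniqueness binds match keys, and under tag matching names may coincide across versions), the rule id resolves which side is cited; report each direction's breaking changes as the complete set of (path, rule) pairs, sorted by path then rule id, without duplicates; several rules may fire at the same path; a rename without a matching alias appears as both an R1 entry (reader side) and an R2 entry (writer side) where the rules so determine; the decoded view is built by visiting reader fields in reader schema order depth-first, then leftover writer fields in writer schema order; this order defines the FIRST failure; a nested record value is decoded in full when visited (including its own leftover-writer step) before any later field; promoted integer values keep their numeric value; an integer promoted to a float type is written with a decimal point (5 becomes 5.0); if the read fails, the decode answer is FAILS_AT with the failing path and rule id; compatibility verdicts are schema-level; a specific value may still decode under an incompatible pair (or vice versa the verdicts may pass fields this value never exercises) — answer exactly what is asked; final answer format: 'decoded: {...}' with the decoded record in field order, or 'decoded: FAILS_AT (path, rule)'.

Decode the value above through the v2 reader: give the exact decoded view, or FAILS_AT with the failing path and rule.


the writer's type comes first in each Session pair
decode (reader v2):
  attempts := 3
  price := -0.5 (from writer height)
  archived := false (from writer active)
  duration := 1
  latitude := 0.25
  rating := -0.5
  => decoded: {"attempts": 3, "price": -0.5, "archived": false, "duration": 1, "latitude": 0.25, "rating": -0.5}

decoded: {"attempts": 3, "price": -0.5, "archived": false, "duration": 1, "latitude": 0.25, "rating": -0.5}


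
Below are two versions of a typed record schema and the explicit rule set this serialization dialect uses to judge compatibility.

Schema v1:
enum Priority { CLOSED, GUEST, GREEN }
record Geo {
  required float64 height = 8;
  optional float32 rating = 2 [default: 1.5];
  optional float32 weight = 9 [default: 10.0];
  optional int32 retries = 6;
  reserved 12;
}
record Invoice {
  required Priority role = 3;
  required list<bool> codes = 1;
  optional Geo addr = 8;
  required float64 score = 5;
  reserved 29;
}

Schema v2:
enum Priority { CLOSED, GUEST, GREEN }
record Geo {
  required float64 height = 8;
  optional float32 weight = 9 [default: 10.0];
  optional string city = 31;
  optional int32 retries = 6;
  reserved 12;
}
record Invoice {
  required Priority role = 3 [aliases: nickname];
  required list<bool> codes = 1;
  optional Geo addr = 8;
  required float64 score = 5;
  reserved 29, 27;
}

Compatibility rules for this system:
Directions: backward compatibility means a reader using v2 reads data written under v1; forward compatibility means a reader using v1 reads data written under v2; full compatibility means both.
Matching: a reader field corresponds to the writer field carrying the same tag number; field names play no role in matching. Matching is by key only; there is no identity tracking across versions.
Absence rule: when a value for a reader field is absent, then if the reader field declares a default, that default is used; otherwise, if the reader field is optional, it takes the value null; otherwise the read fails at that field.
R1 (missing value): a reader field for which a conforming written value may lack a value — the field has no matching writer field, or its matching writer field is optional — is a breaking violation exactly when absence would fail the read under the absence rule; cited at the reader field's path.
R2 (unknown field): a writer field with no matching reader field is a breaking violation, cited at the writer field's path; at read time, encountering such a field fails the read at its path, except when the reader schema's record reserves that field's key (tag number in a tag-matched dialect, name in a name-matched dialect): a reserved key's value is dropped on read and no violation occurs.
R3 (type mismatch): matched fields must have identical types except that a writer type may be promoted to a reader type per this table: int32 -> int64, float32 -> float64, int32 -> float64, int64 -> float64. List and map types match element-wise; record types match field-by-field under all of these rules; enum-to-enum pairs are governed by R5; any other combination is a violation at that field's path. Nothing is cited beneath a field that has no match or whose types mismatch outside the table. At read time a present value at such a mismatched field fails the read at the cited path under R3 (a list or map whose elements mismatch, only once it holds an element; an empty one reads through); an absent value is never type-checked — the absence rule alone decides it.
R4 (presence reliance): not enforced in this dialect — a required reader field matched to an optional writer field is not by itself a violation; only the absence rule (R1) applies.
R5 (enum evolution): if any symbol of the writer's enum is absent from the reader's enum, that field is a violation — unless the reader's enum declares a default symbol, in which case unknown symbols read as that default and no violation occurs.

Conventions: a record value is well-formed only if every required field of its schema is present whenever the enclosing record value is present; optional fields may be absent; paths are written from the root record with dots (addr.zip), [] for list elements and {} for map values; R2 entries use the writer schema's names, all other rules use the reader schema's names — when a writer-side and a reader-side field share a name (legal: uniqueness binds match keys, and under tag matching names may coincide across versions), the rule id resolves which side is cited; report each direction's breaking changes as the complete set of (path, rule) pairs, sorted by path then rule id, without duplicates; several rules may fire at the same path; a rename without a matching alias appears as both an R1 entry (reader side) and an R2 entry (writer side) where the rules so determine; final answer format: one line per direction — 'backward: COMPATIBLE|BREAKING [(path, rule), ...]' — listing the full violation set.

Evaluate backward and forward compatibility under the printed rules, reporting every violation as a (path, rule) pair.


arrows below run writer -> reader for Invoice
backward for Invoice (reader v2, writer v1):
  Priority -> Priority, writer required: role aligns to role
  list<bool> -> list<bool>, writer required: codes aligns to codes
  Geo -> Geo, writer optional: addr aligns to addr
  float64 -> float64, writer required: score aligns to score
  float64 -> float64, writer required: addr.height aligns to addr.height
  float32 -> float32, writer optional: addr.weight aligns to addr.weight
  no writer field matches reader addr.city
  int32 -> int32, writer optional: addr.retries aligns to addr.retries
  writer addr.rating: unknown to reader
  breaking: (addr.rating, R2)
  => backward verdict for Invoice: BREAKING, 1 violation(s)
forward for Invoice (reader v1, writer v2):
  Priority -> Priority, writer required: role aligns to role
  list<bool> -> list<bool>, writer required: codes aligns to codes
  Geo -> Geo, writer optional: addr aligns to addr
  float64 -> float64, writer required: score aligns to score
  float64 -> float64, writer required: addr.height aligns to addr.height
  no writer field matches reader addr.rating
  float32 -> float32, writer optional: addr.weight aligns to addr.weight
  int32 -> int32, writer optional: addr.retries aligns to addr.retries
  writer addr.city: unknown to reader
  breaking: (addr.city, R2)
  => forward verdict for Invoice: BREAKING, 1 violation(s)

backward: BREAKING [(addr.rating, R2)]; forward: BREAKING [(addr.city, R2)]


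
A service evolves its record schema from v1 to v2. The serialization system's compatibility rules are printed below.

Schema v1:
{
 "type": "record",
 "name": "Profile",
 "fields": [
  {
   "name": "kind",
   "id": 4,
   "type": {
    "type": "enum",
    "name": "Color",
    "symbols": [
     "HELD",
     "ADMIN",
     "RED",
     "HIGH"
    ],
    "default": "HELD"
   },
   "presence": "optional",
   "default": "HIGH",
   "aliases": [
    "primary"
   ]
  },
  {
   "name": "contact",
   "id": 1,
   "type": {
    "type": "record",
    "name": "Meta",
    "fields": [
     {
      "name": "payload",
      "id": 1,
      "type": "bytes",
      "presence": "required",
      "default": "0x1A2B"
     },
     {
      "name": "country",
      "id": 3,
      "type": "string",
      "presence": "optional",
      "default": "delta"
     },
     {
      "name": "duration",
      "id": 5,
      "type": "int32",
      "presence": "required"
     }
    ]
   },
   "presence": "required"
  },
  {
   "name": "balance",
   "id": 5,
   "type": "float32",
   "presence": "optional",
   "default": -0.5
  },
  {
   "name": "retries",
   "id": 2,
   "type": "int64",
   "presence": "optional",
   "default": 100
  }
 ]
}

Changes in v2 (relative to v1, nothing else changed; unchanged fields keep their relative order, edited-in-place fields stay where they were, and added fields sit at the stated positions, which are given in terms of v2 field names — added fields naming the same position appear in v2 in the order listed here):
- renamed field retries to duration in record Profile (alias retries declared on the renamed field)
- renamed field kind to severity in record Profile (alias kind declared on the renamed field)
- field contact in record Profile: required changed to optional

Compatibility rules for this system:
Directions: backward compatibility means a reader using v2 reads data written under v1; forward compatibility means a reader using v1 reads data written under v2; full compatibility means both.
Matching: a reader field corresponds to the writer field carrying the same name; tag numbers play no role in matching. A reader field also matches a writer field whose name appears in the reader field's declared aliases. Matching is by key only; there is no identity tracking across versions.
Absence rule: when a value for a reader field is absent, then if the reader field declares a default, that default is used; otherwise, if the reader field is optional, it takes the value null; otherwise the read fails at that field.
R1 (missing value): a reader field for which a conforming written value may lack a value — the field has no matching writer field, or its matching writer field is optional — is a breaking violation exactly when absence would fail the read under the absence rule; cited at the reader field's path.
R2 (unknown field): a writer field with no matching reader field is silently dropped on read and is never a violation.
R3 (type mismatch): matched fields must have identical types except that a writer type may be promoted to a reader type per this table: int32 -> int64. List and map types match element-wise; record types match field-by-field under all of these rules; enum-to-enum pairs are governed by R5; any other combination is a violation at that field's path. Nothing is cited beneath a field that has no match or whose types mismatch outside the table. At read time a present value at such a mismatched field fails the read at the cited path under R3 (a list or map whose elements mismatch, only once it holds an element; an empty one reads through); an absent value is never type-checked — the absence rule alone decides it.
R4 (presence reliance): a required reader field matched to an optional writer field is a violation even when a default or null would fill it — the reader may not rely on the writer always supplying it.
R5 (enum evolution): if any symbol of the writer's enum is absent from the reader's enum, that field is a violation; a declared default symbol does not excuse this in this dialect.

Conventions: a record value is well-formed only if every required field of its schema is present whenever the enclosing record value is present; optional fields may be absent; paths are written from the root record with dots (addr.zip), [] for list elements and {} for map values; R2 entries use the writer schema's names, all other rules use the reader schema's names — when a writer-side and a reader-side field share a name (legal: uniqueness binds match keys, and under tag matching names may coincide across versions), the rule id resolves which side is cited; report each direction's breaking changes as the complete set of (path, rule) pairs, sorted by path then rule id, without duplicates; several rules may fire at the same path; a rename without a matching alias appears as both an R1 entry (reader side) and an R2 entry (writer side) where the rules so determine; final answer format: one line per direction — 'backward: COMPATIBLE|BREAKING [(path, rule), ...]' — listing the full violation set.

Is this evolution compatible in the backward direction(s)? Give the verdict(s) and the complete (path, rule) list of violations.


backward: COMPATIBLE []

in Profile below, arrows point writer -> reader
backward on Profile — v2 reading data written by v1:
  writer optional, Color -> Color: reader severity maps from writer kind
  writer required, Meta -> Meta: reader contact maps from writer contact
  writer optional, float32 -> float32: reader balance maps from writer balance
  writer optional, int64 -> int64: reader duration maps from writer retries
  writer required, bytes -> bytes: reader contact.payload maps from writer contact.payload
  writer optional, string -> string: reader contact.country maps from writer contact.country
  writer required, int32 -> int32: reader contact.duration maps from writer contact.duration
  => backward: COMPATIBLE
remaining Profile differences; none change what is asked:
  renamed field retries to duration in record Profile (alias retries declared on the renamed field) -> triggers nothing under Profile's printed rules — same verdict
  renamed field kind to severity in record Profile (alias kind declared on the renamed field) -> triggers nothing under Profile's printed rules — same verdict
  field contact in record Profile: required changed to optional -> affects forward compatibility only, which is not asked


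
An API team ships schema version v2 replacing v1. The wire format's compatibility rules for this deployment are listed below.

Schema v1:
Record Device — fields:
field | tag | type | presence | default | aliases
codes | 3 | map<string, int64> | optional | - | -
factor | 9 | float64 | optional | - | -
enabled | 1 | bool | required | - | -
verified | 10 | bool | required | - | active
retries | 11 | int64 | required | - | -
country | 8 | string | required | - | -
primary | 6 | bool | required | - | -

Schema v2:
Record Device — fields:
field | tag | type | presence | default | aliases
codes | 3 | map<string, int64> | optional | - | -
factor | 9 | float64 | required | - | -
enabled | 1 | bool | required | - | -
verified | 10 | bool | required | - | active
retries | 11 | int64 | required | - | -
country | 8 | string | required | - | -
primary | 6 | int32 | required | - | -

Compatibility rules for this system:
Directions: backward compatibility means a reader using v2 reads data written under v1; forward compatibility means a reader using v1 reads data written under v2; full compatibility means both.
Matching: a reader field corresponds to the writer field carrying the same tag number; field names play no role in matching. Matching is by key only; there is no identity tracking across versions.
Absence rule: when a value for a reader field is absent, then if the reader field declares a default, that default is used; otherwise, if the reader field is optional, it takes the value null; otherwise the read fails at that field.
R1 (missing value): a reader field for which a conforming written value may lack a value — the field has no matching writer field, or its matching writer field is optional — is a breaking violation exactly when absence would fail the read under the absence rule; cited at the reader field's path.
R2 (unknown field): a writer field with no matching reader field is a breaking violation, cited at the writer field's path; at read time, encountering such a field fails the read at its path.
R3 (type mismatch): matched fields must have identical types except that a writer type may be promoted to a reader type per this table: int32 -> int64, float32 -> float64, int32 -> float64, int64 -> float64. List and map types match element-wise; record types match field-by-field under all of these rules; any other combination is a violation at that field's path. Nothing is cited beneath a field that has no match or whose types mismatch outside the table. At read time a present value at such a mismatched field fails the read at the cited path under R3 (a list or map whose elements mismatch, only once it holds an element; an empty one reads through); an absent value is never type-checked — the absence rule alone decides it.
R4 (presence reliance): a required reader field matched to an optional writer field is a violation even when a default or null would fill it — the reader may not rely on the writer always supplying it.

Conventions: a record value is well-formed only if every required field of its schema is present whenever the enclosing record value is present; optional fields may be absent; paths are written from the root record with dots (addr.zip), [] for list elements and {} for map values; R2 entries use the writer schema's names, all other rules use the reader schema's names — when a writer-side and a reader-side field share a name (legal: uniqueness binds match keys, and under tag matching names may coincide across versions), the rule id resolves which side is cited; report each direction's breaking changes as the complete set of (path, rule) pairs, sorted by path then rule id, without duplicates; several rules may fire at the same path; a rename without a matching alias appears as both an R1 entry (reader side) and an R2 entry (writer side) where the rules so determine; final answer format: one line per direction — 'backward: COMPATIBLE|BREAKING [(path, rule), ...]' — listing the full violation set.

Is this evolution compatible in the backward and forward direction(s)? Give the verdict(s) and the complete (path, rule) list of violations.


backward: BREAKING [(factor, R1), (factor, R4), (primary, R3)]; forward: BREAKING [(primary, R3)]

the writer's type comes first in each Device pair
backward pass over Device, reader schema v2, writer schema v1:
  codes: paired with writer codes (map<string, int64> -> map<string, int64>; writer optional)
  factor: paired with writer factor (float64 -> float64; writer optional)
  enabled: paired with writer enabled (bool -> bool; writer required)
  verified: paired with writer verified (bool -> bool; writer required)
  retries: paired with writer retries (int64 -> int64; writer required)
  country: paired with writer country (string -> string; writer required)
  primary: paired with writer primary (bool -> int32; writer required)
  R1 fires at factor
  R4 fires at factor
  R3 fires at primary
  => backward: BREAKING (3)
forward pass over Device, reader schema v1, writer schema v2:
  codes: paired with writer codes (map<string, int64> -> map<string, int64>; writer optional)
  factor: paired with writer factor (float64 -> float64; writer required)
  enabled: paired with writer enabled (bool -> bool; writer required)
  verified: paired with writer verified (bool -> bool; writer required)
  retries: paired with writer retries (int64 -> int64; writer required)
  country: paired with writer country (string -> string; writer required)
  primary: paired with writer primary (int32 -> bool; writer required)
  R3 fires at primary
  => forward: BREAKING (1)


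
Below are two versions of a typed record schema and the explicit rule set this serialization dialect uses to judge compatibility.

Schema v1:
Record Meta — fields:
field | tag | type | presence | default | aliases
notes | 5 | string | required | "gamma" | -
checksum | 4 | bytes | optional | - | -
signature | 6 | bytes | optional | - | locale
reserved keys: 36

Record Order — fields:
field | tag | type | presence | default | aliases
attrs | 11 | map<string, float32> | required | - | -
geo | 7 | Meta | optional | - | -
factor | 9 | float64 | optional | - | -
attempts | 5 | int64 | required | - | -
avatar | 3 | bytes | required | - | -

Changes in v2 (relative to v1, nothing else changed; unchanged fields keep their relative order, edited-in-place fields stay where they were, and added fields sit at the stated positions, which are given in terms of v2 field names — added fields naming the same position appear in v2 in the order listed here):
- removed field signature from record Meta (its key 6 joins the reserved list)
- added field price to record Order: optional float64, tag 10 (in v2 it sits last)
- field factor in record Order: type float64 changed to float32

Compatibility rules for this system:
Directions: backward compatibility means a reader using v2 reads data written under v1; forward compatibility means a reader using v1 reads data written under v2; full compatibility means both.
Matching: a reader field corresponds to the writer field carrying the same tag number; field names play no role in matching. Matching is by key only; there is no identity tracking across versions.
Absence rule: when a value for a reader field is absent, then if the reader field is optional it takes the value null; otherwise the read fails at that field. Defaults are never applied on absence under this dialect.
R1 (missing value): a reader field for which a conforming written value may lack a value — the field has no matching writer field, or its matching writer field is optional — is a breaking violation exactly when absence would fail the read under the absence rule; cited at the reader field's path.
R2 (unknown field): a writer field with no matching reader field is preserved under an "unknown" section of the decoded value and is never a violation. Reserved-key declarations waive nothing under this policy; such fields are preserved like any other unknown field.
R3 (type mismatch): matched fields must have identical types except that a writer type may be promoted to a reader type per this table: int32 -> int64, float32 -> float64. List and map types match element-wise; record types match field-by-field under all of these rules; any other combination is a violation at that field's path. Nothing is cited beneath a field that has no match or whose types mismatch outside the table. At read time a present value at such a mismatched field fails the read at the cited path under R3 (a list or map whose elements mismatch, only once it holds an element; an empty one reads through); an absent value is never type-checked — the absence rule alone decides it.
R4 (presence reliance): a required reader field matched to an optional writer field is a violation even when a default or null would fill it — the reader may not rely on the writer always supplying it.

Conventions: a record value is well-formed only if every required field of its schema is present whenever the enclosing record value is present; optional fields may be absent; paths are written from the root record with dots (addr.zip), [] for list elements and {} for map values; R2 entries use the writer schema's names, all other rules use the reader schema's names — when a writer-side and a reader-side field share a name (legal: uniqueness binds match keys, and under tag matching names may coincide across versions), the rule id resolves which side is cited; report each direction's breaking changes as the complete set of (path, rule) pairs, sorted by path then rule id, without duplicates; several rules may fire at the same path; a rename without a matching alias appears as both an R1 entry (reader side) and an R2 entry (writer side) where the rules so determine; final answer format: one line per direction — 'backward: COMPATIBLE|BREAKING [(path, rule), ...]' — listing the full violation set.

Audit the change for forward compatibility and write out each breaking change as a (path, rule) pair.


forward: COMPATIBLE []

arrows below run writer -> reader for Order
forward analysis of Order with v1 as reader and v2 as writer:
  map<string, float32> -> map<string, float32>, writer required: attrs aligns to attrs
  Meta -> Meta, writer optional: geo aligns to geo
  float32 -> float64, writer optional: factor aligns to factor
  int64 -> int64, writer required: attempts aligns to attempts
  bytes -> bytes, writer required: avatar aligns to avatar
  writer price: unknown to reader
  string -> string, writer required: geo.notes aligns to geo.notes
  bytes -> bytes, writer optional: geo.checksum aligns to geo.checksum
  geo.signature: no writer-side match
  => forward: COMPATIBLE
ruling out the remaining Order differences:
  removed field signature from record Meta (its key 6 joins the reserved list) -> inert for the asked Order verdict: nothing fires
  added field price to record Order: optional float64, tag 10 (in v2 it sits last) -> inert for the asked Order verdict: nothing fires
  field factor in record Order: type float64 changed to float32 -> its effect on Order is confined to the backward direction, not asked
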